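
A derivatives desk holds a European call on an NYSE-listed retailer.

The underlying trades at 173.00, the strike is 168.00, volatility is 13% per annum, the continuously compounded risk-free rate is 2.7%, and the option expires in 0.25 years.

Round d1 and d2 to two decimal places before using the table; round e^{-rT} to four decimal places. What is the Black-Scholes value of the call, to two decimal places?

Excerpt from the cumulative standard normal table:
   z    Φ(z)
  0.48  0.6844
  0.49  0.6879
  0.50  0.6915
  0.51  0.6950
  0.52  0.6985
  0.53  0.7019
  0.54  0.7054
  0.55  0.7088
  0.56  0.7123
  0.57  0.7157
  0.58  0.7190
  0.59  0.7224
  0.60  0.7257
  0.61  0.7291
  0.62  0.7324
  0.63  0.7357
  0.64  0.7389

T = 0.25;  σ√T = 0.0650
d₁ = [ln(173/168) + (0.027 + ½·0.13²)·0.25] / (σ√T) = (0.0293 + 0.0089) / 0.0650 = 0.5875 which rounds to 0.59
d₂ = 0.5875 − 0.0650 = 0.5225 which rounds to 0.52
exp(−rT) = exp(−0.027·0.25) = 0.9933
N(d₁) = N(0.59) = 0.7224;  N(d₂) = N(0.52) = 0.6985
C = 173·0.7224 − 168·0.9933·0.6985 = 124.9752 − 116.5618 = 8.4134

8.41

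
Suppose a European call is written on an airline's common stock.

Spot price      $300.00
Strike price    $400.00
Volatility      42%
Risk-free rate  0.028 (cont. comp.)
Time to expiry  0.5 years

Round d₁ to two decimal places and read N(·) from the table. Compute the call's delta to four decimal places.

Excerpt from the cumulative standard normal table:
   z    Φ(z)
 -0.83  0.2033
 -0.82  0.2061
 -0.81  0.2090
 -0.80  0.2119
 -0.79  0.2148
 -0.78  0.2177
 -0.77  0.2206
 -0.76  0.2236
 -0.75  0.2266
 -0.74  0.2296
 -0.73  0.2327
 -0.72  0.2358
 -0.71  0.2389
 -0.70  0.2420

σ√T = 0.42 × 0.7071 = 0.2970
d₁ = [ln(300/400) + (0.028 + 0.42²/2)·0.5] / 0.2970 = [-0.2877 + 0.0581] / 0.2970 = -0.7730 ⇒ -0.77
N(d₁) = N(-0.77) = 0.2206
Δ_call = N(d₁) = 0.2206

0.2206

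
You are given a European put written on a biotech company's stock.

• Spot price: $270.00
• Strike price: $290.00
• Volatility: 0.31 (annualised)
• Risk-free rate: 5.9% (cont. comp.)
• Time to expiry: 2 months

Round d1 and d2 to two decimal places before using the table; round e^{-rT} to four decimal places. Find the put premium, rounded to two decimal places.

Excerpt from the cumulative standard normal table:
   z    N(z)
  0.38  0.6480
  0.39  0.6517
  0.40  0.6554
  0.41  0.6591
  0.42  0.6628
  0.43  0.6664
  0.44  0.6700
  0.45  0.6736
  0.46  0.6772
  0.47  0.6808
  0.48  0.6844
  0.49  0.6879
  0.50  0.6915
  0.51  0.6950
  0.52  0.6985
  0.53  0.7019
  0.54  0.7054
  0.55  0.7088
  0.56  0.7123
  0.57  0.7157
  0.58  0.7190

$24.58

σ√T = 0.31·√0.1667 = 0.1266
d₁ = [ln(270/290) + (0.059 + 0.31²/2)·0.1667] / 0.1266 = [-0.0715 + 0.0178] / 0.1266 = -0.4237 which rounds to -0.42
d₂ = d₁ − σ√T = -0.4237 − 0.1266 = -0.5502 which rounds to -0.55
e^(−rT) = e^(−0.059·0.1667) = 0.9902
N(−d₂) = N(0.55) = 0.7088;  N(−d₁) = N(0.42) = 0.6628
P = 290·0.9902·0.7088 − 270·0.6628 = 203.5376 − 178.9560 = 24.5816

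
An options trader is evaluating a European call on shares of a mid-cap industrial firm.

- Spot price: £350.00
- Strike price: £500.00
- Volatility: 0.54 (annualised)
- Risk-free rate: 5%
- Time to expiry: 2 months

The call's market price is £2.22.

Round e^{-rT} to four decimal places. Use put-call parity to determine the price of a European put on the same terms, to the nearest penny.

£148.07

exp(−rT) = exp(−0.05·0.1667) = 0.9917
Put-call parity: C − P = S − K·e^(−rT) = 350 − 500·0.9917 = 350 − 495.8500 = -145.8500
P = C − (C − P) = 2.22 − (-145.8500) = 148.0700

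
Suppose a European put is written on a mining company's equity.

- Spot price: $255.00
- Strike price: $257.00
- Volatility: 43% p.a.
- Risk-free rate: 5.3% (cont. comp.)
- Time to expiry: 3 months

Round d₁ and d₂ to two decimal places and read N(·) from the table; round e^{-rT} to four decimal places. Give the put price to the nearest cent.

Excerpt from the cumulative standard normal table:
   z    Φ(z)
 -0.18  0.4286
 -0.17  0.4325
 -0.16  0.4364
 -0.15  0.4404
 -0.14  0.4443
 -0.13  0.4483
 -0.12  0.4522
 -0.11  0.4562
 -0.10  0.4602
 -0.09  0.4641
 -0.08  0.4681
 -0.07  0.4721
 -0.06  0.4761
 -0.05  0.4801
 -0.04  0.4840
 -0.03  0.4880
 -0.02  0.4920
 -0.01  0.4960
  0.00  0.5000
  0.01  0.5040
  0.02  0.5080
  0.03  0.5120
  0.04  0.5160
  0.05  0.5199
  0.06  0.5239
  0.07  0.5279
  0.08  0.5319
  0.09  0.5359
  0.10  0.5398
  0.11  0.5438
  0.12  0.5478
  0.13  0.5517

T = 0.25;  σ√T = 0.2150
d₁ = [ln(255/257) + (0.053 + 0.43²/2)·0.25] / 0.2150 = [-0.0078 + 0.0364] / 0.2150 = 0.1328 which rounds to 0.13
d₂ = d₁ − σ√T = 0.1328 − 0.2150 = -0.0822 which rounds to -0.08
exp(−rT) = exp(−0.053·0.25) = 0.9868
N(−d₂) = N(0.08) = 0.5319;  N(−d₁) = N(-0.13) = 0.4483
P = 257·0.9868·0.5319 − 255·0.4483 = 134.8939 − 114.3165 = 20.5774

$20.58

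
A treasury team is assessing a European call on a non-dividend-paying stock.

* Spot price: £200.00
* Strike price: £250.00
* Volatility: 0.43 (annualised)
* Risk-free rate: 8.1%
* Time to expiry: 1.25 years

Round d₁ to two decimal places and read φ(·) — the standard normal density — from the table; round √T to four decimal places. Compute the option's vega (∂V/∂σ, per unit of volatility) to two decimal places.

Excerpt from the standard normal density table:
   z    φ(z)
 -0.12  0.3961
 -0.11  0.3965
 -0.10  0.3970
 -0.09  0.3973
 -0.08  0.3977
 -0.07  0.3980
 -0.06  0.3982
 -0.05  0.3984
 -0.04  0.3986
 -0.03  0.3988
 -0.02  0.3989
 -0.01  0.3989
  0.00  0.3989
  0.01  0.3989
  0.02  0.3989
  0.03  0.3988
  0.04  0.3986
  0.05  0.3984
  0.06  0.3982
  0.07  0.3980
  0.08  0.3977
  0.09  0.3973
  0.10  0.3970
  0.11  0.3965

89.19

σ√T = 0.43·√1.25 = 0.4808
ln(S/K) + (r + σ²/2)T = ln(200/250) + (0.081 + 0.43²/2)·1.25 = -0.2231 + 0.2168 = -0.0063
d₁ = -0.0063 / 0.4808 = -0.0132 which rounds to -0.01
√T = √1.25 = 1.1180
φ(d₁) = φ(-0.01) = 0.3989
vega = S·φ(d₁)·√T = 200·0.3989·1.1180 = 89.1940
(Call and put vega coincide under Black-Scholes.)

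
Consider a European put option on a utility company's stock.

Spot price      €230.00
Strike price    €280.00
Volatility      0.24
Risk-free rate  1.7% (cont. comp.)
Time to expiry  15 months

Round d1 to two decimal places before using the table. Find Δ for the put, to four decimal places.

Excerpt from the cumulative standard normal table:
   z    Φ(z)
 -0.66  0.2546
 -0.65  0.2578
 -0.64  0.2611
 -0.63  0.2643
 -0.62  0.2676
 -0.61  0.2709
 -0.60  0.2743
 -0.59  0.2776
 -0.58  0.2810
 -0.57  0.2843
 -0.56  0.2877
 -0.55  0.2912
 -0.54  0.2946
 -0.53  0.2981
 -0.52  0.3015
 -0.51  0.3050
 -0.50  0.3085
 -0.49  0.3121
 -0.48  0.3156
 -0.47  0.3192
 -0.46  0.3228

-0.6985

σ√T = 0.24 × 1.1180 = 0.2683
d₁ = [ln(230/280) + (0.017 + 0.24²/2)·1.25] / 0.2683 = [-0.1967 + 0.0573] / 0.2683 = -0.5197 ≈ -0.52
N(d₁) = N(-0.52) = 0.3015
Δ_put = N(d₁) − 1 = 0.3015 − 1 = -0.6985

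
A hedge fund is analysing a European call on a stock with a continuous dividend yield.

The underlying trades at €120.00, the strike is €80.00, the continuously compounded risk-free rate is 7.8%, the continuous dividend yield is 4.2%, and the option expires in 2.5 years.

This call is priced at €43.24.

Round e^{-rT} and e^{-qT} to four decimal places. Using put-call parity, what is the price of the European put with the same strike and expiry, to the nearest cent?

€1.03

e^(−qT) = e^(−0.042·2.5) = 0.9003;  e^(−rT) = e^(−0.078·2.5) = 0.8228
Put-call parity: C − P = S·e^(−qT) − K·e^(−rT) = 120·0.9003 − 80·0.8228 = 108.0360 − 65.8240 = 42.2120
P = C − (C − P) = 43.24 − (42.2120) = 1.0280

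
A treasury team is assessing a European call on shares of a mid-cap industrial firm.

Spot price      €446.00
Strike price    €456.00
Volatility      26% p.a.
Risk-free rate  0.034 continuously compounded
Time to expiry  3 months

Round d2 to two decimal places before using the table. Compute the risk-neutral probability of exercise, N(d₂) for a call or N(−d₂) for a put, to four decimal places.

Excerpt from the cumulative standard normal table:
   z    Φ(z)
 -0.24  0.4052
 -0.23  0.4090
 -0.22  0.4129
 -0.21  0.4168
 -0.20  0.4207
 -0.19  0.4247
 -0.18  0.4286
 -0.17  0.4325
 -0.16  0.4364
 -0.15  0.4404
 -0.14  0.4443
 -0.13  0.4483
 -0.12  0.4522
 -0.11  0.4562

0.4325

σ√T = 0.26 × 0.5000 = 0.1300
d₁ = [ln(446/456) + (0.034 + ½·0.26²)·0.25] / (σ√T) = (-0.0222 + 0.0169) / 0.1300 = -0.0402 which rounds to -0.04
d₂ = -0.0402 − 0.1300 = -0.1702 which rounds to -0.17
Pr(exercise) under Q = N(d₂) = 0.4325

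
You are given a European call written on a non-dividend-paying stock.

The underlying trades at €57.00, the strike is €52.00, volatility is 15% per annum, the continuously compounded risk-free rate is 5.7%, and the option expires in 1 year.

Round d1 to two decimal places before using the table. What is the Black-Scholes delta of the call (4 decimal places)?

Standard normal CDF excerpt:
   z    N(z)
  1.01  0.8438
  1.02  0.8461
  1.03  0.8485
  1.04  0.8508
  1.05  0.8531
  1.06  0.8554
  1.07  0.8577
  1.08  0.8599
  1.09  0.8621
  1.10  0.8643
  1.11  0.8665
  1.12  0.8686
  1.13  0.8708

0.8577

T = 1;  σ√T = 0.1500
d₁ = [ln(57/52) + (0.057 + 0.15²/2)·1] / 0.1500 = [0.0918 + 0.0683] / 0.1500 = 1.0671 ≈ 1.07
N(d₁) = N(1.07) = 0.8577
Δ_call = N(d₁) = 0.8577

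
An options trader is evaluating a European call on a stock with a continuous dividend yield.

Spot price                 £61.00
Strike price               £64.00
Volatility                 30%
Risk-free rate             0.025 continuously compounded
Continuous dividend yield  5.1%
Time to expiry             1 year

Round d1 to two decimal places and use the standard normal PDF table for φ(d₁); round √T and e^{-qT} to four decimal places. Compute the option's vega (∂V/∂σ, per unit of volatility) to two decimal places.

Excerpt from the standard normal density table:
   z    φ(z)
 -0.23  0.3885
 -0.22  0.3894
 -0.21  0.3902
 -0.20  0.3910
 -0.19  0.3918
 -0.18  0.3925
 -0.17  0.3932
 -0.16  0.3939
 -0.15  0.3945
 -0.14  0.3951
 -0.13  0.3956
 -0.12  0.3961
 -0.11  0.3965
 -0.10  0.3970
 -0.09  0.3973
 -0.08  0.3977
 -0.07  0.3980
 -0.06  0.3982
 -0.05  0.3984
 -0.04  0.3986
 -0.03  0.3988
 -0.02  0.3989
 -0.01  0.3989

σ√T = 0.3·√1 = 0.3000
ln(S/K) + (r − q + σ²/2)T = ln(61/64) + (0.025 − 0.051 + 0.3²/2)·1 = -0.0480 + 0.0190 = -0.0290
d₁ = -0.0290 / 0.3000 = -0.0967 which rounds to -0.10
√T = √1 = 1.0000
φ(d₁) = φ(-0.10) = 0.3970
exp(−qT) = exp(−0.051·1) = 0.9503
vega = S·exp(−qT)·φ(d₁)·√T = 61·0.9503·0.3970·1.0000 = 23.0134
(Call and put vega coincide under Black-Scholes.)

23.01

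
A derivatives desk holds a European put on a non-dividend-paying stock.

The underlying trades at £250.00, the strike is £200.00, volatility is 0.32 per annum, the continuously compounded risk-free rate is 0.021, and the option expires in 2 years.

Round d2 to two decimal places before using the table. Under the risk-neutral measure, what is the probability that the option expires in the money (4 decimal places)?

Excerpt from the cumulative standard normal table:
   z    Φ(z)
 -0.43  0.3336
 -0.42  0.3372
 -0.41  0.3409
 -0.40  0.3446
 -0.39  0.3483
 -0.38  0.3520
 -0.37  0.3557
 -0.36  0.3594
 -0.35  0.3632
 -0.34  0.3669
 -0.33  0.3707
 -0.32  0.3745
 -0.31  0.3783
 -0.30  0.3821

0.3594

σ√T = 0.32·√2 = 0.4525
d₁ = [ln(250/200) + (0.021 + 0.32²/2)·2] / 0.4525 = [0.2231 + 0.1444] / 0.4525 = 0.8122 ≈ 0.81
d₂ = d₁ − σ√T = 0.8122 − 0.4525 = 0.3596 ≈ 0.36
Risk-neutral Pr[S_T < K] = N(−d₂) = N(-0.36) = 0.3594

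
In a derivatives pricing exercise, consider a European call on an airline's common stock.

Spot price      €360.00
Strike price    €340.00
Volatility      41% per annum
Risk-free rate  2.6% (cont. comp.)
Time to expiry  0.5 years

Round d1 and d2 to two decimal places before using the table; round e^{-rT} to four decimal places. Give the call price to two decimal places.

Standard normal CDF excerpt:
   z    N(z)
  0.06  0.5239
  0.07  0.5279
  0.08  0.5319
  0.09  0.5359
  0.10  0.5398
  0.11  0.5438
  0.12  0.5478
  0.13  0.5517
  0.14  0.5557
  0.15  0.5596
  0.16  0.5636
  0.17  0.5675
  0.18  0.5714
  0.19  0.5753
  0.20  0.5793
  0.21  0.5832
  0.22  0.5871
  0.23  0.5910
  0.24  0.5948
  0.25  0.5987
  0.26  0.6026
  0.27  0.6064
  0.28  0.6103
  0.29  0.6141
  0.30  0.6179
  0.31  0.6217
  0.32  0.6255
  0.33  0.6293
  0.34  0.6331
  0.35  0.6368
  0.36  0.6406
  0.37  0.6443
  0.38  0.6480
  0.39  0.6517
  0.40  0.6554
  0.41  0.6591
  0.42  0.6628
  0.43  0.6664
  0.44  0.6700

€53.45

T = 0.5;  σ√T = 0.2899
d₁ = [ln(360/340) + (0.026 + ½·0.41²)·0.5] / (σ√T) = (0.0572 + 0.0550) / 0.2899 = 0.3870 → 0.39
d₂ = 0.3870 − 0.2899 = 0.0970 → 0.10
exp(−rT) = exp(−0.026·0.5) = 0.9871
N(d₁) = N(0.39) = 0.6517;  N(d₂) = N(0.10) = 0.5398
C = 360·0.6517 − 340·0.9871·0.5398 = 234.6120 − 181.1644 = 53.4476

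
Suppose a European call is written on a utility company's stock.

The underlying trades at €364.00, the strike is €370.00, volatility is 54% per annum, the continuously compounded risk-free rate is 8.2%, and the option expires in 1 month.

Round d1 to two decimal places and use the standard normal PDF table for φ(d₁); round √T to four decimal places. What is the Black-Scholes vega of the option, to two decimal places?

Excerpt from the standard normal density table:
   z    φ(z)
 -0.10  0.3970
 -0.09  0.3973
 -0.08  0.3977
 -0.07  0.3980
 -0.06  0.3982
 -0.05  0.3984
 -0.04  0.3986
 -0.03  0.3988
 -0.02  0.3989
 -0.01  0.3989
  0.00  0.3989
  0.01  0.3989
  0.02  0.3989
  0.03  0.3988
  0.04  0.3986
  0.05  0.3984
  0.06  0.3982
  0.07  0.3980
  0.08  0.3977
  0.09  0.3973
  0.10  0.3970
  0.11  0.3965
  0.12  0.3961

σ√T = 0.54·√0.08333 = 0.1559
d₁ = [ln(364/370) + (0.082 + 0.54²/2)·0.08333] / 0.1559 = [-0.0163 + 0.0190] / 0.1559 = 0.0169 which rounds to 0.02
√T = √0.08333 = 0.2887
φ(d₁) = φ(0.02) = 0.3989
vega = S·φ(d₁)·√T = 364·0.3989·0.2887 = 41.9191

41.92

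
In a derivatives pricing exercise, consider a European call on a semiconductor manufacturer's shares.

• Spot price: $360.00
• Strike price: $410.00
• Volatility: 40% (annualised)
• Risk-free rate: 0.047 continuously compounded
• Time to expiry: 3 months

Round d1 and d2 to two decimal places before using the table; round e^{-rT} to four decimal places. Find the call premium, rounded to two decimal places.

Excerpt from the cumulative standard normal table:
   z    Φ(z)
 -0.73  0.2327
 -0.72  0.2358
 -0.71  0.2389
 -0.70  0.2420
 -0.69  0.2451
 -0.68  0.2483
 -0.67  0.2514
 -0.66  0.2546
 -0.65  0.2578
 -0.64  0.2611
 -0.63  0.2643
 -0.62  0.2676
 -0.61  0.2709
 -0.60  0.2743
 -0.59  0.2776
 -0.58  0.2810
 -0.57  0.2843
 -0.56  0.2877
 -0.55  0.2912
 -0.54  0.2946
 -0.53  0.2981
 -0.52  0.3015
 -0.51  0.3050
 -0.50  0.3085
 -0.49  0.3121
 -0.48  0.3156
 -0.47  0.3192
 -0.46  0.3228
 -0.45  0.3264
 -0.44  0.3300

$13.04

T = 0.25;  σ√T = 0.2000
ln(S/K) + (r + σ²/2)T = ln(360/410) + (0.047 + 0.4²/2)·0.25 = -0.1301 + 0.0318 = -0.0983
d₁ = -0.0983 / 0.2000 = -0.4915 ≈ -0.49
d₂ = d₁ − σ√T = -0.4915 − 0.2000 = -0.6915 ≈ -0.69
exp(−rT) = exp(−0.047·0.25) = 0.9883
C = 360·N(-0.49) − 410·0.9883·N(-0.69) = 360·0.3121 − 410·0.9883·0.2451 = 112.3560 − 99.3153 = 13.0407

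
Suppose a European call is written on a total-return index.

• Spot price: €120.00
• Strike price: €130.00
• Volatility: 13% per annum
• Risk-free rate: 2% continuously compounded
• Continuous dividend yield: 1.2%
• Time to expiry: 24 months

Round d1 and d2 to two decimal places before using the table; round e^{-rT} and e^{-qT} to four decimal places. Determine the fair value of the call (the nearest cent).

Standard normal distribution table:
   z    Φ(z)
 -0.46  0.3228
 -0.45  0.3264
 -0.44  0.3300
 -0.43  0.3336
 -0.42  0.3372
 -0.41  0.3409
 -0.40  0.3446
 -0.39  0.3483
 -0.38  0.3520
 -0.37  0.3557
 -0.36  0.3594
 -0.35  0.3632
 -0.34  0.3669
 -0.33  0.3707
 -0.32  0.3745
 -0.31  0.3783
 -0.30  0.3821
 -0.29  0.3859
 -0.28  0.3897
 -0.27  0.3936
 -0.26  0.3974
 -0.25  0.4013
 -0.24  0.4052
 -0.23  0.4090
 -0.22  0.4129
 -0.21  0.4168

€5.34

σ√T = 0.13 × 1.4142 = 0.1838
d₁ = [ln(120/130) + (0.02 − 0.012 + ½·0.13²)·2] / (σ√T) = (-0.0800 + 0.0329) / 0.1838 = -0.2564 which rounds to -0.26
d₂ = -0.2564 − 0.1838 = -0.4403 which rounds to -0.44
e^(−qT) = e^(−0.012·2) = 0.9763;  e^(−rT) = e^(−0.02·2) = 0.9608
C = 120·0.9763·N(-0.26) − 130·0.9608·N(-0.44) = 120·0.9763·0.3974 − 130·0.9608·0.3300 = 46.5578 − 41.2183 = 5.3395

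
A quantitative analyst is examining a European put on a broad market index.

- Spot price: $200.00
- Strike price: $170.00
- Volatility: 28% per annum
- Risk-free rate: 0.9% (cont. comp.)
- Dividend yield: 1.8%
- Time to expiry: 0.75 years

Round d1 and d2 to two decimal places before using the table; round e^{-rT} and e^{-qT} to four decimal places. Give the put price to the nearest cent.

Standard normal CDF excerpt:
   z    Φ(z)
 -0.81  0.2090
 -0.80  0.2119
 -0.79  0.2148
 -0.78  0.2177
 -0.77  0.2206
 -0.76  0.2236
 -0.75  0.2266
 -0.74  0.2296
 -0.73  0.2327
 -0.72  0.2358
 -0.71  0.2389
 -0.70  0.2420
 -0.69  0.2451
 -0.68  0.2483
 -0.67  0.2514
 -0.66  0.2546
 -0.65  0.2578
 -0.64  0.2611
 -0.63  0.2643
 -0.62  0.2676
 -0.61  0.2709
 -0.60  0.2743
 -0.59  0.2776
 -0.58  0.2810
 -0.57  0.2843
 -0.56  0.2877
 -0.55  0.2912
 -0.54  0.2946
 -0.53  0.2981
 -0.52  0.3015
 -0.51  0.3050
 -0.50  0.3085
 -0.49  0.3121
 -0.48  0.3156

T = 0.75;  σ√T = 0.2425
d₁ = [ln(200/170) + (0.009 − 0.018 + 0.28²/2)·0.75] / 0.2425 = [0.1625 + 0.0227] / 0.2425 = 0.7636 → 0.76
d₂ = d₁ − σ√T = 0.7636 − 0.2425 = 0.5211 → 0.52
exp(−qT) = exp(−0.018·0.75) = 0.9866;  exp(−rT) = exp(−0.009·0.75) = 0.9933
N(−d₂) = N(-0.52) = 0.3015;  N(−d₁) = N(-0.76) = 0.2236
P = 170·0.9933·0.3015 − 200·0.9866·0.2236 = 50.9116 − 44.1208 = 6.7908

$6.79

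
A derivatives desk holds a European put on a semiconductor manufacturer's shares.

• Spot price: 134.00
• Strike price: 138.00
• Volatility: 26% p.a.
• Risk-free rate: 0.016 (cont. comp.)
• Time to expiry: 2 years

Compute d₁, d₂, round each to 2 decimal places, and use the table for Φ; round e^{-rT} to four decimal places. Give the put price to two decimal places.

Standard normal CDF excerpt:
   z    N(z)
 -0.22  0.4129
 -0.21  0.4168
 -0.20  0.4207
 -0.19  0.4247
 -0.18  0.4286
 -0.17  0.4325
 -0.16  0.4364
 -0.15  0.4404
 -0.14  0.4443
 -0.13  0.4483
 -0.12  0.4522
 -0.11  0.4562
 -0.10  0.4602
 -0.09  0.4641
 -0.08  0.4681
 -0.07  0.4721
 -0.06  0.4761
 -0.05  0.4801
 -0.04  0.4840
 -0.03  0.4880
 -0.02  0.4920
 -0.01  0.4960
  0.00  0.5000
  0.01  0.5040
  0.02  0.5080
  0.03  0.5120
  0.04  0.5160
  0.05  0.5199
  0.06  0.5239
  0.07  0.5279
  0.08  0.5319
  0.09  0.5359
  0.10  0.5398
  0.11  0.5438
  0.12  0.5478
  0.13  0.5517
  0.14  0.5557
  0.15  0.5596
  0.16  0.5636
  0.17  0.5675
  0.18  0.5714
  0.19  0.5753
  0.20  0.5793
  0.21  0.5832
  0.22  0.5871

T = 2;  σ√T = 0.3677
d₁ = [ln(134/138) + (0.016 + 0.26²/2)·2] / 0.3677 = [-0.0294 + 0.0996] / 0.3677 = 0.1909 ≈ 0.19
d₂ = d₁ − σ√T = 0.1909 − 0.3677 = -0.1768 ≈ -0.18
e^(−rT) = e^(−0.016·2) = 0.9685
N(−d₂) = N(0.18) = 0.5714;  N(−d₁) = N(-0.19) = 0.4247
P = 138·0.9685·0.5714 − 134·0.4247 = 76.3693 − 56.9098 = 19.4595

19.46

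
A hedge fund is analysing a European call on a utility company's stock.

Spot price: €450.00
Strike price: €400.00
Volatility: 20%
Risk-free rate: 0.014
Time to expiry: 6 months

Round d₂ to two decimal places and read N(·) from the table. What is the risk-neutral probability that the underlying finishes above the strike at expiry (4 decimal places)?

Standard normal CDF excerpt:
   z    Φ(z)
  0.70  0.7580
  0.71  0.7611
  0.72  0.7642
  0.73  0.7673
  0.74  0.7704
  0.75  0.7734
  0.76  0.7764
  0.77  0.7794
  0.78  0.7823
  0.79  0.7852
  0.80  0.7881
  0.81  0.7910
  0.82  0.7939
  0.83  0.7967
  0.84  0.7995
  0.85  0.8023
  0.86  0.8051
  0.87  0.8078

σ√T = 0.2 × 0.7071 = 0.1414
d₁ = [ln(450/400) + (0.014 + 0.2²/2)·0.5] / 0.1414 = [0.1178 + 0.0170] / 0.1414 = 0.9531 ⇒ 0.95
d₂ = d₁ − σ√T = 0.9531 − 0.1414 = 0.8116 ⇒ 0.81
Pr(exercise) under Q = N(d₂) = 0.7910

0.7910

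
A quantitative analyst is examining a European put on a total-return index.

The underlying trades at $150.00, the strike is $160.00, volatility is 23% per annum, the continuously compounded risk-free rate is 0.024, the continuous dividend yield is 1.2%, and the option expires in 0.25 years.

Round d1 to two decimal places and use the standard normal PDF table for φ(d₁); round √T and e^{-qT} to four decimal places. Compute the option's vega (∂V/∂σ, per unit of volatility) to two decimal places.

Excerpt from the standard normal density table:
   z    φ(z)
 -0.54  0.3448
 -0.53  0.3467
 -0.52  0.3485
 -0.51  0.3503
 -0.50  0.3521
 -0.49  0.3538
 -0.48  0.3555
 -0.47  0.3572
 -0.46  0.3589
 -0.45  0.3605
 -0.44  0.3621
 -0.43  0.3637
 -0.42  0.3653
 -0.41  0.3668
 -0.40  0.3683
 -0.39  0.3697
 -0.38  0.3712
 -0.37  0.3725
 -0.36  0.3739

26.58

σ√T = 0.23 × 0.5000 = 0.1150
d₁ = [ln(150/160) + (0.024 − 0.012 + 0.23²/2)·0.25] / 0.1150 = [-0.0645 + 0.0096] / 0.1150 = -0.4776 which rounds to -0.48
√T = √0.25 = 0.5000
φ(d₁) = φ(-0.48) = 0.3555
e^(−qT) = e^(−0.012·0.25) = 0.9970
vega = S·e^(−qT)·φ(d₁)·√T = 150·0.9970·0.3555·0.5000 = 26.5825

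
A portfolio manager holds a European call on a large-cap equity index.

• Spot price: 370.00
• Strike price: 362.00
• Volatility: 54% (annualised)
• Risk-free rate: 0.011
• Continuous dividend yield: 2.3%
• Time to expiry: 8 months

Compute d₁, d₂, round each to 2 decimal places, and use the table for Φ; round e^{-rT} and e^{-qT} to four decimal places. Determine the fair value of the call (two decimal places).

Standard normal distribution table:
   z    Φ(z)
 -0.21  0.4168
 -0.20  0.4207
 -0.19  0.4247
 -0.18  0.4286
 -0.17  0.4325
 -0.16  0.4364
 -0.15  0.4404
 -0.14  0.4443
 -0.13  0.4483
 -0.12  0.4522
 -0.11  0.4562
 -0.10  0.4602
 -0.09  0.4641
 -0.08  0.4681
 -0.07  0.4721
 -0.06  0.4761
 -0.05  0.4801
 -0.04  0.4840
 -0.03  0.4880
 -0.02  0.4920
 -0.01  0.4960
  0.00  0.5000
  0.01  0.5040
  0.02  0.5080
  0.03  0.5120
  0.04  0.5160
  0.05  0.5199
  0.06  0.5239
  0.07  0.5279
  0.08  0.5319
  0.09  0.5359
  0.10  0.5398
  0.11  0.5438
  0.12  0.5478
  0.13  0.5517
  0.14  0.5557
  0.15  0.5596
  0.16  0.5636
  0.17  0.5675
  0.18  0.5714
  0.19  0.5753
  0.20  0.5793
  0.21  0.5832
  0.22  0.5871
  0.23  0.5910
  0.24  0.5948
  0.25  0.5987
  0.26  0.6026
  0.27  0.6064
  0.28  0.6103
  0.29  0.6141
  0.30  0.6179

σ√T = 0.54 × 0.8165 = 0.4409
d₁ = [ln(370/362) + (0.011 − 0.023 + ½·0.54²)·0.6667] / (σ√T) = (0.0219 + 0.0892) / 0.4409 = 0.2519 ⇒ 0.25
d₂ = 0.2519 − 0.4409 = -0.1890 ⇒ -0.19
e^(−qT) = e^(−0.023·0.6667) = 0.9848;  e^(−rT) = e^(−0.011·0.6667) = 0.9927
N(d₁) = N(0.25) = 0.5987;  N(d₂) = N(-0.19) = 0.4247
C = 370·0.9848·0.5987 − 362·0.9927·0.4247 = 218.1519 − 152.6191 = 65.5328

65.53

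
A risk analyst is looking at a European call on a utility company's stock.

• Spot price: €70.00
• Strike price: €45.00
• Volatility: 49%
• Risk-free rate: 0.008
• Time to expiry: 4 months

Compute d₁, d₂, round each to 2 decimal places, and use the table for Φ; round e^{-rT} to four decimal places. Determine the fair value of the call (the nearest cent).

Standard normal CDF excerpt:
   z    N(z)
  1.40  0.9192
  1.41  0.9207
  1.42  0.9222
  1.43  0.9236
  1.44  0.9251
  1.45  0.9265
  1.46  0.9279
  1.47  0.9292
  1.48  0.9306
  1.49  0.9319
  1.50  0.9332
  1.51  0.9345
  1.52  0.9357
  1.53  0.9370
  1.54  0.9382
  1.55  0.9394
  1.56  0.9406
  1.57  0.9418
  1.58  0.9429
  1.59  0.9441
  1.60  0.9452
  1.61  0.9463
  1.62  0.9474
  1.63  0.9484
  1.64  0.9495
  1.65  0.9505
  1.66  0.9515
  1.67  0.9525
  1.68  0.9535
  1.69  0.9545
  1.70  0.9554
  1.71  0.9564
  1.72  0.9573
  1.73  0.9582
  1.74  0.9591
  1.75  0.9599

€25.50

σ√T = 0.49·√0.3333 = 0.2829
d₁ = [ln(70/45) + (0.008 + 0.49²/2)·0.3333] / 0.2829 = [0.4418 + 0.0427] / 0.2829 = 1.7127 ≈ 1.71
d₂ = d₁ − σ√T = 1.7127 − 0.2829 = 1.4298 ≈ 1.43
exp(−rT) = exp(−0.008·0.3333) = 0.9973
N(d₁) = N(1.71) = 0.9564;  N(d₂) = N(1.43) = 0.9236
C = 70·0.9564 − 45·0.9973·0.9236 = 66.9480 − 41.4498 = 25.4982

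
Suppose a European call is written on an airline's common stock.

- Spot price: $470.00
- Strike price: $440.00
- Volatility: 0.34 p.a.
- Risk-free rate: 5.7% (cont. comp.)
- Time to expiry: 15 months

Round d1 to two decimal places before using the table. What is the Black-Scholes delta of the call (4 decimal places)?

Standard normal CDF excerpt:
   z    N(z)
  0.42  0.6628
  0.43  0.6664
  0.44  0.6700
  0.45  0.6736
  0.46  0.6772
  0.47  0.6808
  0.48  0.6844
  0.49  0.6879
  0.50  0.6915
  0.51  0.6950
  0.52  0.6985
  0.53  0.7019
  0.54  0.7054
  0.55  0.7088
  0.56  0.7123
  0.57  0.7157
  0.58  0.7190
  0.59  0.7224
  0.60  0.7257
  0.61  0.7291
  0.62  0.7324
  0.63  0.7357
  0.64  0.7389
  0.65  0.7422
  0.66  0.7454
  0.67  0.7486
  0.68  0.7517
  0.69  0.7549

0.7088

σ√T = 0.34 × 1.1180 = 0.3801
d₁ = [ln(470/440) + (0.057 + 0.34²/2)·1.25] / 0.3801 = [0.0660 + 0.1435] / 0.3801 = 0.5510 which rounds to 0.55
N(d₁) = N(0.55) = 0.7088
Δ_call = N(d₁) = 0.7088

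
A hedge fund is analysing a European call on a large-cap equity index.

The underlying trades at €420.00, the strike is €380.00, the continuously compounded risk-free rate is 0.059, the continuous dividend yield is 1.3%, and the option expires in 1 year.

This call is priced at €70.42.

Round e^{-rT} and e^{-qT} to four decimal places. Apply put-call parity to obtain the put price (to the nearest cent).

e^(−qT) = e^(−0.013·1) = 0.9871;  e^(−rT) = e^(−0.059·1) = 0.9427
Put-call parity: C − P = S·e^(−qT) − K·e^(−rT) = 420·0.9871 − 380·0.9427 = 414.5820 − 358.2260 = 56.3560
P = C − (C − P) = 70.42 − (56.3560) = 14.0640

€14.06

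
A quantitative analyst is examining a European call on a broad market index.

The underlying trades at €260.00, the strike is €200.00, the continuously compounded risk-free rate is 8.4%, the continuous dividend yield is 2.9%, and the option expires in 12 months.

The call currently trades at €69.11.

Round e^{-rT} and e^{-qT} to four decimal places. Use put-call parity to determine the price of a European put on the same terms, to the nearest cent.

€0.43

exp(−qT) = exp(−0.029·1) = 0.9714;  exp(−rT) = exp(−0.084·1) = 0.9194
Put-call parity: C − P = S·e^(−qT) − K·e^(−rT) = 260·0.9714 − 200·0.9194 = 252.5640 − 183.8800 = 68.6840
P = C − (C − P) = 69.11 − (68.6840) = 0.4260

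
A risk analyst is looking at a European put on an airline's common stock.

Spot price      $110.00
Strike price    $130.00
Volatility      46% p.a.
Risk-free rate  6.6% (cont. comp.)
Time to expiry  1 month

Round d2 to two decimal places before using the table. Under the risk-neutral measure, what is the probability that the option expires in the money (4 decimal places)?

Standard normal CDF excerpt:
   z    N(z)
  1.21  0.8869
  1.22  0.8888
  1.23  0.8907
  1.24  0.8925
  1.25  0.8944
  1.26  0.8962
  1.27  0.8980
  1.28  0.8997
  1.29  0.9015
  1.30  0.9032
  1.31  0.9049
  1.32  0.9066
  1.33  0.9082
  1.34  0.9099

0.8997

σ√T = 0.46·√0.08333 = 0.1328
d₁ = [ln(110/130) + (0.066 + 0.46²/2)·0.08333] / 0.1328 = [-0.1671 + 0.0143] / 0.1328 = -1.1502 → -1.15
d₂ = d₁ − σ√T = -1.1502 − 0.1328 = -1.2830 → -1.28
Pr(exercise) under Q = N(−d₂) = N(1.28) = 0.8997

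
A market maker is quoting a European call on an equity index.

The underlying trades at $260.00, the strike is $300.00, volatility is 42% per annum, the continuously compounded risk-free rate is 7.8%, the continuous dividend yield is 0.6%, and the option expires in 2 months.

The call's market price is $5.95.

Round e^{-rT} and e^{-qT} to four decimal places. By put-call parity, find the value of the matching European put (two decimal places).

e^(−qT) = e^(−0.006·0.1667) = 0.9990;  e^(−rT) = e^(−0.078·0.1667) = 0.9871
Put-call parity: C − P = S·e^(−qT) − K·e^(−rT) = 260·0.9990 − 300·0.9871 = 259.7400 − 296.1300 = -36.3900
P = C − (C − P) = 5.95 − (-36.3900) = 42.3400

$42.34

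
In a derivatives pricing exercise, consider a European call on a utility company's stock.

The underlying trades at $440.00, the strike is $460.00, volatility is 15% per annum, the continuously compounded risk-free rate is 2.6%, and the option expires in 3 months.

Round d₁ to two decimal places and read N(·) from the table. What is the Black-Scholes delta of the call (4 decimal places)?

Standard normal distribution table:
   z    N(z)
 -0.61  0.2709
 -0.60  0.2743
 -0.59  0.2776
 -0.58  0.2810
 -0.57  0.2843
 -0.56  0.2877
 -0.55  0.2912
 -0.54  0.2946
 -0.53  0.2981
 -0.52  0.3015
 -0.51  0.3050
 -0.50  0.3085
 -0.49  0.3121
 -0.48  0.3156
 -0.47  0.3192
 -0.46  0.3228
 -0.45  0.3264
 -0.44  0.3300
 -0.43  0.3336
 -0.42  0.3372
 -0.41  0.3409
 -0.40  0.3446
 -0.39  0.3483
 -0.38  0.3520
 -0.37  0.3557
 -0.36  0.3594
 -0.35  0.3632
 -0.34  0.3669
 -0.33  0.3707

σ√T = 0.15·√0.25 = 0.0750
d₁ = [ln(440/460) + (0.026 + ½·0.15²)·0.25] / (σ√T) = (-0.0445 + 0.0093) / 0.0750 = -0.4685 which rounds to -0.47
N(d₁) = N(-0.47) = 0.3192
Δ_call = N(d₁) = 0.3192

0.3192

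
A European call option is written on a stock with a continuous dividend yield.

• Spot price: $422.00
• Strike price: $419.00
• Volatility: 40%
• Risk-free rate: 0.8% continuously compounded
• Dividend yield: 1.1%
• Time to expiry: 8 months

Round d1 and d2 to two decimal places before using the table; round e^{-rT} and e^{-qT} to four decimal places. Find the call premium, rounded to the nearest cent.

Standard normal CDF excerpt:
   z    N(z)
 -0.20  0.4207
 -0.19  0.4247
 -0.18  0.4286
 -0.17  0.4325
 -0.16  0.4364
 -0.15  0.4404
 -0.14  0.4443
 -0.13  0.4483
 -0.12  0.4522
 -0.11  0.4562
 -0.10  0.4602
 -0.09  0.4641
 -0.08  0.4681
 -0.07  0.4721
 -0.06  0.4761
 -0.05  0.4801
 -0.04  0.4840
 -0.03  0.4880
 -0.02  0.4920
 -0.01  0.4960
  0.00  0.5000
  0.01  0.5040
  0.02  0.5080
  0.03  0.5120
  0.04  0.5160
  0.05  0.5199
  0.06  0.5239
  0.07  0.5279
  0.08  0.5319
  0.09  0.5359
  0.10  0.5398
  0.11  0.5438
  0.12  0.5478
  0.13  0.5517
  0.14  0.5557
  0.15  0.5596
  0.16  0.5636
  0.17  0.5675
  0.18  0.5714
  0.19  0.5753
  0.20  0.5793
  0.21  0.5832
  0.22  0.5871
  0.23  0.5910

$55.82

σ√T = 0.4 × 0.8165 = 0.3266
d₁ = [ln(422/419) + (0.008 − 0.011 + ½·0.4²)·0.6667] / (σ√T) = (0.0071 + 0.0513) / 0.3266 = 0.1790 ≈ 0.18
d₂ = 0.1790 − 0.3266 = -0.1476 ≈ -0.15
e^(−qT) = e^(−0.011·0.6667) = 0.9927;  e^(−rT) = e^(−0.008·0.6667) = 0.9947
N(d₁) = N(0.18) = 0.5714;  N(d₂) = N(-0.15) = 0.4404
C = 422·0.9927·0.5714 − 419·0.9947·0.4404 = 239.3705 − 183.5496 = 55.8209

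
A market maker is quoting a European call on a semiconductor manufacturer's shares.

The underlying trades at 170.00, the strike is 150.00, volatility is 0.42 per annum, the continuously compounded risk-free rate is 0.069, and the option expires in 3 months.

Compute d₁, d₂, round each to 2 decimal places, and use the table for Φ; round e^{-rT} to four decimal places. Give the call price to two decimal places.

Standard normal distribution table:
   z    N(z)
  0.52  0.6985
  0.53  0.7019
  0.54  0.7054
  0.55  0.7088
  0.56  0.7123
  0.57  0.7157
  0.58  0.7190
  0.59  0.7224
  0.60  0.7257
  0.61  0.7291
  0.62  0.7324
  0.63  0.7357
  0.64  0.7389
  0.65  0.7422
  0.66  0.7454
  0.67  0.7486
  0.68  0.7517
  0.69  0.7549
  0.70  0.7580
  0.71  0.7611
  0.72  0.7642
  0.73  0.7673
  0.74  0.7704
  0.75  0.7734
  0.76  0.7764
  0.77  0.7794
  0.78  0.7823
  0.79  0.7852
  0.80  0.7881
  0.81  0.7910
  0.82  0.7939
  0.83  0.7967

27.47

T = 0.25;  σ√T = 0.2100
d₁ = [ln(170/150) + (0.069 + 0.42²/2)·0.25] / 0.2100 = [0.1252 + 0.0393] / 0.2100 = 0.7832 which rounds to 0.78
d₂ = d₁ − σ√T = 0.7832 − 0.2100 = 0.5732 which rounds to 0.57
e^(−rT) = e^(−0.069·0.25) = 0.9829
N(d₁) = N(0.78) = 0.7823;  N(d₂) = N(0.57) = 0.7157
C = 170·0.7823 − 150·0.9829·0.7157 = 132.9910 − 105.5192 = 27.4718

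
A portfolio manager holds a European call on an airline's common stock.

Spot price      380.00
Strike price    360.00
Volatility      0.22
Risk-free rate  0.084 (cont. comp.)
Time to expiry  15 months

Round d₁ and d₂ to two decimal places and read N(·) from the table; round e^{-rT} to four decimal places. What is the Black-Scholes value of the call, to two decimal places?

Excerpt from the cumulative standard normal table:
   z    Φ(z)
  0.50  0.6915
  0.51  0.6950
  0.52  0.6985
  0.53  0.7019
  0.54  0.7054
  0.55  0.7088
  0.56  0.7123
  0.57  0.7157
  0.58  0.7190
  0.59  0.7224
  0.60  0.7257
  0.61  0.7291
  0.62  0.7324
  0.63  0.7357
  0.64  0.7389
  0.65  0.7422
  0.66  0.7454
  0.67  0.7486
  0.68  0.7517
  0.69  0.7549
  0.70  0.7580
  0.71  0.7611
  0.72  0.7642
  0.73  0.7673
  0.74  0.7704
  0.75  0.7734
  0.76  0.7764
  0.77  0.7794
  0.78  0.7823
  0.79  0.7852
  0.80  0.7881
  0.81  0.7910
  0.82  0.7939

69.78

σ√T = 0.22·√1.25 = 0.2460
ln(S/K) + (r + σ²/2)T = ln(380/360) + (0.084 + 0.22²/2)·1.25 = 0.0541 + 0.1353 = 0.1893
d₁ = 0.1893 / 0.2460 = 0.7697 ⇒ 0.77
d₂ = d₁ − σ√T = 0.7697 − 0.2460 = 0.5237 ⇒ 0.52
exp(−rT) = exp(−0.084·1.25) = 0.9003
N(d₁) = N(0.77) = 0.7794;  N(d₂) = N(0.52) = 0.6985
C = 380·0.7794 − 360·0.9003·0.6985 = 296.1720 − 226.3894 = 69.7826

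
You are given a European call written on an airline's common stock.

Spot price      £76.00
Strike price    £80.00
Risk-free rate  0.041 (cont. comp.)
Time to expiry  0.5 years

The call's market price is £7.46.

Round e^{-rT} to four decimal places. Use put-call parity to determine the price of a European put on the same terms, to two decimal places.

e^(−rT) = e^(−0.041·0.5) = 0.9797
Put-call parity: C − P = S − K·e^(−rT) = 76 − 80·0.9797 = 76 − 78.3760 = -2.3760
P = C − (C − P) = 7.46 − (-2.3760) = 9.8360

£9.84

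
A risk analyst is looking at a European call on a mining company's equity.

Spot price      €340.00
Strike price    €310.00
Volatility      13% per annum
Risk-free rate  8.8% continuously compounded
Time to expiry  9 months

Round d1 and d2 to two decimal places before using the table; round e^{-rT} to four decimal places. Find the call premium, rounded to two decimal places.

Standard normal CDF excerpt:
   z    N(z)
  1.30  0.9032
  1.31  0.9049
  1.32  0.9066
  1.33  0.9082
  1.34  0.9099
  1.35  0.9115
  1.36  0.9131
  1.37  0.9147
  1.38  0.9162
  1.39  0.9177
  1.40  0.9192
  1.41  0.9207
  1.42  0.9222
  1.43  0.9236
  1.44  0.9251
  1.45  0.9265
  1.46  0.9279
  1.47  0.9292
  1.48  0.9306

T = 0.75;  σ√T = 0.1126
ln(S/K) + (r + σ²/2)T = ln(340/310) + (0.088 + 0.13²/2)·0.75 = 0.0924 + 0.0723 = 0.1647
d₁ = 0.1647 / 0.1126 = 1.4630 → 1.46
d₂ = d₁ − σ√T = 1.4630 − 0.1126 = 1.3504 → 1.35
exp(−rT) = exp(−0.088·0.75) = 0.9361
C = 340·N(1.46) − 310·0.9361·N(1.35) = 340·0.9279 − 310·0.9361·0.9115 = 315.4860 − 264.5091 = 50.9769

€50.98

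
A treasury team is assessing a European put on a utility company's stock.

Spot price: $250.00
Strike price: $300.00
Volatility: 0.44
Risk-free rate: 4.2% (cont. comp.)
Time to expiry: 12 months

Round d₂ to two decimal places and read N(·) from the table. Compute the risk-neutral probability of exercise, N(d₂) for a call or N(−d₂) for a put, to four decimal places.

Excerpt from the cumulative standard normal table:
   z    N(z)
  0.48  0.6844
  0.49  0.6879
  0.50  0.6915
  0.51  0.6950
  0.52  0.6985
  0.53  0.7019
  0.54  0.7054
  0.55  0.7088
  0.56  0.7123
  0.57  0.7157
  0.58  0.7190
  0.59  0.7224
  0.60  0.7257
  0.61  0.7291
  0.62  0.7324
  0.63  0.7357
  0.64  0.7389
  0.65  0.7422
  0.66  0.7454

0.7054

σ√T = 0.44·√1 = 0.4400
d₁ = [ln(250/300) + (0.042 + 0.44²/2)·1] / 0.4400 = [-0.1823 + 0.1388] / 0.4400 = -0.0989 → -0.10
d₂ = d₁ − σ√T = -0.0989 − 0.4400 = -0.5389 → -0.54
Risk-neutral Pr[S_T < K] = N(−d₂) = N(0.54) = 0.7054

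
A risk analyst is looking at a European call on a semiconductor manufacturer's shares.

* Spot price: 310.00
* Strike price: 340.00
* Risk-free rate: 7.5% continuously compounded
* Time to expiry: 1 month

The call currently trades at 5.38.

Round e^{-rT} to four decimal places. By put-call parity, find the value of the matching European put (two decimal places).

33.27

e^(−rT) = e^(−0.075·0.08333) = 0.9938
Put-call parity: C − P = S − K·e^(−rT) = 310 − 340·0.9938 = 310 − 337.8920 = -27.8920
P = C − (C − P) = 5.38 − (-27.8920) = 33.2720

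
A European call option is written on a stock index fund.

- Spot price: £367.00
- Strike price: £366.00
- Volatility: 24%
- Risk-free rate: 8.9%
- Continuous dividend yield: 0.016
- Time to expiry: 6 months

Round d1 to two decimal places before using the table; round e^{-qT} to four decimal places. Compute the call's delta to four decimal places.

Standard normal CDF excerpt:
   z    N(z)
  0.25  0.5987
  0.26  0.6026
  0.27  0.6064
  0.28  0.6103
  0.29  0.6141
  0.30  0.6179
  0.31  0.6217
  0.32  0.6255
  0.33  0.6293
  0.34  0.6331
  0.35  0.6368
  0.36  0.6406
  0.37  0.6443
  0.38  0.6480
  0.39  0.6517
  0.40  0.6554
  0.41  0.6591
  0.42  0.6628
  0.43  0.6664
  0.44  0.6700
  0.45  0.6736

0.6205

T = 0.5;  σ√T = 0.1697
d₁ = [ln(367/366) + (0.089 − 0.016 + 0.24²/2)·0.5] / 0.1697 = [0.0027 + 0.0509] / 0.1697 = 0.3160 ⇒ 0.32
N(d₁) = N(0.32) = 0.6255
Δ_call = exp(−qT)·N(d₁) = 0.9920·0.6255 = 0.6205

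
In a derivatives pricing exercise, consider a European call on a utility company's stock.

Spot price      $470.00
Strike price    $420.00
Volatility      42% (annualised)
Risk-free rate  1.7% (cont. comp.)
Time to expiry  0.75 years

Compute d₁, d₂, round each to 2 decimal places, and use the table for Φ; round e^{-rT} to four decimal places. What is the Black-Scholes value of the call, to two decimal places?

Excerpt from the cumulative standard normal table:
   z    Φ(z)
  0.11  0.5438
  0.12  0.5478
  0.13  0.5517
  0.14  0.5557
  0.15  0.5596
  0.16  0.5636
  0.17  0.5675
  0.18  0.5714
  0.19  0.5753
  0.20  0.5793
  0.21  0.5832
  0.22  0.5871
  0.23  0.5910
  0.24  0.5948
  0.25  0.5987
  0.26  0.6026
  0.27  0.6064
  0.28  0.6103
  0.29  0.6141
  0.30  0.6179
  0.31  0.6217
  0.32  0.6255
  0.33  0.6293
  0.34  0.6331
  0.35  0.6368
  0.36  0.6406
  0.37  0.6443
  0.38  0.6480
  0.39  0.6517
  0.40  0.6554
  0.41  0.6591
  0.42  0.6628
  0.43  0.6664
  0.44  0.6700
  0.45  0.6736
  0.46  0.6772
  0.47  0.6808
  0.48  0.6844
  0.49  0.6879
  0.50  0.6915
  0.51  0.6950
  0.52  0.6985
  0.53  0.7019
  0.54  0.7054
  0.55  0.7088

$96.19

T = 0.75;  σ√T = 0.3637
d₁ = [ln(470/420) + (0.017 + 0.42²/2)·0.75] / 0.3637 = [0.1125 + 0.0789] / 0.3637 = 0.5262 which rounds to 0.53
d₂ = d₁ − σ√T = 0.5262 − 0.3637 = 0.1624 which rounds to 0.16
exp(−rT) = exp(−0.017·0.75) = 0.9873
N(d₁) = N(0.53) = 0.7019;  N(d₂) = N(0.16) = 0.5636
C = 470·0.7019 − 420·0.9873·0.5636 = 329.8930 − 233.7058 = 96.1872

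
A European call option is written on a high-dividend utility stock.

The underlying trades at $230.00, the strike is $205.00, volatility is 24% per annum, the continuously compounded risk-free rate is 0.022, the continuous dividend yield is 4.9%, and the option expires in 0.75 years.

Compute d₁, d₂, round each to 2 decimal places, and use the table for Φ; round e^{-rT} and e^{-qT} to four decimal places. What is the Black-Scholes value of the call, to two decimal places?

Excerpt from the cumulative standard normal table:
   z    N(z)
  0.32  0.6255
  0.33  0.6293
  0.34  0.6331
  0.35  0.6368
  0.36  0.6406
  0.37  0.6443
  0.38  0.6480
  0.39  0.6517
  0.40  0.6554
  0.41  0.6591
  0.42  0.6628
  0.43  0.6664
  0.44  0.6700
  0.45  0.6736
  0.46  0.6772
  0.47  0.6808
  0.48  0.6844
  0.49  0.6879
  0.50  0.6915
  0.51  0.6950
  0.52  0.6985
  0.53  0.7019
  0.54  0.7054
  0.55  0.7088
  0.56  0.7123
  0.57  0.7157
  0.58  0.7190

T = 0.75;  σ√T = 0.2078
d₁ = [ln(230/205) + (0.022 − 0.049 + ½·0.24²)·0.75] / (σ√T) = (0.1151 + 0.0013) / 0.2078 = 0.5601 → 0.56
d₂ = 0.5601 − 0.2078 = 0.3523 → 0.35
e^(−qT) = e^(−0.049·0.75) = 0.9639;  e^(−rT) = e^(−0.022·0.75) = 0.9836
N(d₁) = N(0.56) = 0.7123;  N(d₂) = N(0.35) = 0.6368
C = 230·0.9639·0.7123 − 205·0.9836·0.6368 = 157.9148 − 128.4031 = 29.5117

$29.51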